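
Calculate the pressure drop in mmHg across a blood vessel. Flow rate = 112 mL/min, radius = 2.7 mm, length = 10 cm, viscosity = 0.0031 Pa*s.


dP = 8*mu*L*Q / (pi*r^4)
Q = 112 mL/min = 1.86667e-06 m^3/s
dP = 27.7277 Pa = 27.7277 / 133.322 mmHg = 0.208 mmHg


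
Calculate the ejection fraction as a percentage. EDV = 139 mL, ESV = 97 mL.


SV = EDV - ESV = 139 - 97 = 42 mL
EF = SV/EDV * 100 = 42/139 * 100
EF = 30.22%


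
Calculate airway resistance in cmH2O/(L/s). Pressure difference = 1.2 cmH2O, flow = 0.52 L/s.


R = dP / flow
R = 1.2 / 0.52
R = 2.308 cmH2O/(L/s)


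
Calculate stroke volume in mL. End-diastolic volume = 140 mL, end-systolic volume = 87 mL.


SV = EDV - ESV
SV = 140 - 87
SV = 53 mL


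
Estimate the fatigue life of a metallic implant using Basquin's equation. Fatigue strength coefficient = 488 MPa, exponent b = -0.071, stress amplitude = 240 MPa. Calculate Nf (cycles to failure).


sigma_a = sigma_f' * (2Nf)^b
2Nf = (sigma_a/sigma_f')^(1/b)
2Nf = (240/488)^(1/-0.071)
2Nf = 21926.329
Nf = 1.096e+04


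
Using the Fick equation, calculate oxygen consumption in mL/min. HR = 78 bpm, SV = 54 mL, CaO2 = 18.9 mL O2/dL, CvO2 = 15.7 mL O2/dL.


CO = HR*SV = 78*54/1000 = 4.212 L/min
a-v O2 diff = 18.9 - 15.7 = 3.2 mL/dL
VO2 = CO * (CaO2-CvO2) * 10 dL/L
VO2 = 4.212 * 3.2 * 10
VO2 = 134.8 mL/min


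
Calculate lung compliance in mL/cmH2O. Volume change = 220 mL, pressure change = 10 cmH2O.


C = dV / dP
C = 220 / 10
C = 22 mL/cmH2O


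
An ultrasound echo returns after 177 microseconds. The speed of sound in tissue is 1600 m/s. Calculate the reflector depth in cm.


depth = c * t / 2
t = 177 us = 1.7700e-04 s
depth = 1600 * 1.7700e-04 / 2
depth = 0.1416 m = 14.16 cm


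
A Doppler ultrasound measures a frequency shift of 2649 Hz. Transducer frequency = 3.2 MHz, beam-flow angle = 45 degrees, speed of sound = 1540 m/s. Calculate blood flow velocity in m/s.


v = fd * c / (2 * f0 * cos(theta))
v = 2649 * 1540 / (2 * 3.2000e+06 * cos(45))
v = 0.9014 m/s


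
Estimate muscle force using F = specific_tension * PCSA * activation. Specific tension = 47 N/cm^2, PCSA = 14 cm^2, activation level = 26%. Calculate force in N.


F = sigma * PCSA * activation
F = 47 * 14 * 0.26
F = 171.1 N


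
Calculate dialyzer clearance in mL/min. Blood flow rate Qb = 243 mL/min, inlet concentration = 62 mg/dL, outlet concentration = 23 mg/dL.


K = Qb * (Cb_in - Cb_out) / Cb_in
K = 243 * (62 - 23) / 62
K = 152.9 mL/min


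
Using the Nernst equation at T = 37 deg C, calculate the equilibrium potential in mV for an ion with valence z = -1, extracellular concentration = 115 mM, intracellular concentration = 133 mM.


E = (RT/(zF)) * ln(C_out/C_in)
T = 37 + 273.15 = 310.15 K
E = (8.314 * 310.15 / (-1 * 96485)) * ln(115/133)
E = 3.886 mV


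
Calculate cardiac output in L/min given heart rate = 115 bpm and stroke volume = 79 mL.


CO = HR * SV
CO = 115 * 79 / 1000
CO = 9.085 L/min


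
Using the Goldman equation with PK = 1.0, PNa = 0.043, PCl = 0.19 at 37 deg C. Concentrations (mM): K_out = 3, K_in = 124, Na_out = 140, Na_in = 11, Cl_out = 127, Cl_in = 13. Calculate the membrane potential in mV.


Vm = (RT/F)*ln((PK*Ko + PNa*Nao + PCl*Cli)/(PK*Ki + PNa*Nai + PCl*Clo))
Numer = 11.49, Denom = 148.603
Vm = -68.41 mV


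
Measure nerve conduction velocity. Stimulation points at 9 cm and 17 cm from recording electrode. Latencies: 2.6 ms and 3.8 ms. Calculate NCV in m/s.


Distance = (17 - 9) / 100 = 0.08 m
dt = (3.8 - 2.6) / 1000 = 0.0012 s
NCV = dist / dt = 66.67 m/s


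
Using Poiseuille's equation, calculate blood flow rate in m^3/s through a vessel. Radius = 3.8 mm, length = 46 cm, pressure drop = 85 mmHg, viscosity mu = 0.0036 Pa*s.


Q = pi*r^4*dP / (8*mu*L)
r = 0.0038 m, L = 0.46 m
dP = 85 mmHg = 11332.37 Pa
Q = 5.6034e-04 m^3/s


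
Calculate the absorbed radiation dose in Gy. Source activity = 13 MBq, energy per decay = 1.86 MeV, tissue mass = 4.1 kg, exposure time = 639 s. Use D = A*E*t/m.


A = 13 MBq = 1.3000e+07 Bq
E = 1.86 MeV = 2.97972e-13 J
D = A*E*t/m = 1.3000e+07*2.97972e-13*639/4.1
D = 6.0372e-04 Gy


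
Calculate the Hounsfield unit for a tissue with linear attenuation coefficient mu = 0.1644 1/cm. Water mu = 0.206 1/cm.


HU = ((mu_tissue - mu_water) / mu_water) * 1000
HU = ((0.1644 - 0.206) / 0.206) * 1000
HU = -201.9


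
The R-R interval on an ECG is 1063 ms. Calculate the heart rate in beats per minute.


HR = 60 / RR_interval(s)
RR = 1063 ms = 1.063 s
HR = 60 / 1.063 = 56.44 bpm


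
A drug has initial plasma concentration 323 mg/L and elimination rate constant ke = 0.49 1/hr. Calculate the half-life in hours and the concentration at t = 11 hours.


t_half = ln(2) / ke = 0.693147 / 0.49 = 1.415 hr
C(t) = C0 * exp(-ke*t) = 323 * exp(-0.49*11)
C(11) = 1.474 mg/L


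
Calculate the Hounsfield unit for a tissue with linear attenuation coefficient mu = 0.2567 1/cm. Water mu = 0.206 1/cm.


HU = ((mu_tissue - mu_water) / mu_water) * 1000
HU = ((0.2567 - 0.206) / 0.206) * 1000
HU = 246.1


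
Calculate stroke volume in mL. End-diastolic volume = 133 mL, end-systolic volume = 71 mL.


SV = EDV - ESV
SV = 133 - 71
SV = 62 mL


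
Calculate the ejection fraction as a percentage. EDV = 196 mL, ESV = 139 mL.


SV = EDV - ESV = 196 - 139 = 57 mL
EF = SV/EDV * 100 = 57/196 * 100
EF = 29.08%


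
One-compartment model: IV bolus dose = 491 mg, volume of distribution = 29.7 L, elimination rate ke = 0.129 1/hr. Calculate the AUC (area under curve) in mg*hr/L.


C0 = Dose/Vd = 491/29.7 = 16.532 mg/L
AUC = C0/ke = 16.532/0.129
AUC = 128.2 mg*hr/L


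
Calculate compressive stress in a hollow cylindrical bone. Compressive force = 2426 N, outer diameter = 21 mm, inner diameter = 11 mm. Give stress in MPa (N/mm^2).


A = pi*(r_o^2 - r_i^2)
r_o = 10.5 mm, r_i = 5.5 mm
A = 251.327 mm^2
sigma = F/A = 2426 / 251.327
sigma = 9.653 MPa


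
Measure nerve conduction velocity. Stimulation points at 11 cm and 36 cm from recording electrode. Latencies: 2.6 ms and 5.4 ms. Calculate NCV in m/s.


Distance = (36 - 11) / 100 = 0.25 m
dt = (5.4 - 2.6) / 1000 = 0.0028 s
NCV = dist / dt = 89.29 m/s


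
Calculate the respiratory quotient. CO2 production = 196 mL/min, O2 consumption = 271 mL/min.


RQ = VCO2 / VO2
RQ = 196 / 271
RQ = 0.7232


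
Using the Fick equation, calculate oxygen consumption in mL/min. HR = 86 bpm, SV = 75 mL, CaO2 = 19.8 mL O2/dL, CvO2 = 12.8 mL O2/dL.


CO = HR*SV = 86*75/1000 = 6.45 L/min
a-v O2 diff = 19.8 - 12.8 = 7 mL/dL
VO2 = CO * (CaO2-CvO2) * 10 dL/L
VO2 = 6.45 * 7 * 10
VO2 = 451.5 mL/min


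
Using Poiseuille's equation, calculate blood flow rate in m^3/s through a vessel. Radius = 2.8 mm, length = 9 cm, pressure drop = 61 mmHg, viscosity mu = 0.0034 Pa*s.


Q = pi*r^4*dP / (8*mu*L)
r = 0.0028 m, L = 0.09 m
dP = 61 mmHg = 8132.642 Pa
Q = 6.4151e-04 m^3/s


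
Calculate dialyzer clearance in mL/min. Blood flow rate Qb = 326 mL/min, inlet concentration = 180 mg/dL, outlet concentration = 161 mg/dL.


K = Qb * (Cb_in - Cb_out) / Cb_in
K = 326 * (180 - 161) / 180
K = 34.41 mL/min


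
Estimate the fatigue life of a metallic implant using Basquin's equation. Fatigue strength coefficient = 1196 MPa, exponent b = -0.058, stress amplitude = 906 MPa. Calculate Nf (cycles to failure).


sigma_a = sigma_f' * (2Nf)^b
2Nf = (sigma_a/sigma_f')^(1/b)
2Nf = (906/1196)^(1/-0.058)
2Nf = 120.04989
Nf = 60.02


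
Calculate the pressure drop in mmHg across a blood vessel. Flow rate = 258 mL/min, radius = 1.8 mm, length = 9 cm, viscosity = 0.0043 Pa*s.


dP = 8*mu*L*Q / (pi*r^4)
Q = 258 mL/min = 4.3e-06 m^3/s
dP = 403.673 Pa = 403.673 / 133.322 mmHg = 3.028 mmHg


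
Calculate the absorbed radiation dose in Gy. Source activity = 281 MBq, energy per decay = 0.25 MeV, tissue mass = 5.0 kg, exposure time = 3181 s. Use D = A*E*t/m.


A = 281 MBq = 2.8100e+08 Bq
E = 0.25 MeV = 4.005e-14 J
D = A*E*t/m = 2.8100e+08*4.005e-14*3181/5.0
D = 0.00716 Gy


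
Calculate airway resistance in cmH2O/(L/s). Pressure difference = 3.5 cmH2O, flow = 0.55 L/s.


R = dP / flow
R = 3.5 / 0.55
R = 6.364 cmH2O/(L/s)


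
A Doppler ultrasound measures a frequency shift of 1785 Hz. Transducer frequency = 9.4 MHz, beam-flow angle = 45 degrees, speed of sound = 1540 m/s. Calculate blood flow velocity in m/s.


v = fd * c / (2 * f0 * cos(theta))
v = 1785 * 1540 / (2 * 9.4000e+06 * cos(45))
v = 0.2068 m/s


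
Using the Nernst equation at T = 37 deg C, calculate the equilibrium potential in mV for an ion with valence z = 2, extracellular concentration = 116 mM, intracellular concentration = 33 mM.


E = (RT/(zF)) * ln(C_out/C_in)
T = 37 + 273.15 = 310.15 K
E = (8.314 * 310.15 / (2 * 96485)) * ln(116/33)
E = 16.8 mV


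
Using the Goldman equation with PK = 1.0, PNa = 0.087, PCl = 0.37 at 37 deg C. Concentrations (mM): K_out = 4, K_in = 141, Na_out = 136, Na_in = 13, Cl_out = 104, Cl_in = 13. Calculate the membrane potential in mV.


Vm = (RT/F)*ln((PK*Ko + PNa*Nao + PCl*Cli)/(PK*Ki + PNa*Nai + PCl*Clo))
Numer = 20.642, Denom = 180.611
Vm = -57.97 mV


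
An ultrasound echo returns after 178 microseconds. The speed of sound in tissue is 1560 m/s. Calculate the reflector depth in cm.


depth = c * t / 2
t = 178 us = 1.7800e-04 s
depth = 1560 * 1.7800e-04 / 2
depth = 0.13884 m = 13.884 cm


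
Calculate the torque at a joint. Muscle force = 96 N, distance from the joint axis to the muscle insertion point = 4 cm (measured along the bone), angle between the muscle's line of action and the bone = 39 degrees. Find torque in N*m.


Torque = F * d * sin(theta)   (moment arm = d*sin(theta))
d = 4 cm = 0.04 m
Torque = 96 * 0.04 * sin(39)
Torque = 2.417 N*m


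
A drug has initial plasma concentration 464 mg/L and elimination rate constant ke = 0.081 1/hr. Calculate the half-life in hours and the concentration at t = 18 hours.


t_half = ln(2) / ke = 0.693147 / 0.081 = 8.557 hr
C(t) = C0 * exp(-ke*t) = 464 * exp(-0.081*18)
C(18) = 108 mg/L


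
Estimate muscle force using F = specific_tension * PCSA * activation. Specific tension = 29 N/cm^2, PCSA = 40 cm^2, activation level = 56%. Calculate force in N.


F = sigma * PCSA * activation
F = 29 * 40 * 0.56
F = 649.6 N


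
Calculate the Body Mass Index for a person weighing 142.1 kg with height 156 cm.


BMI = weight / height^2
height = 156 cm = 1.56 m
BMI = 142.1 / 1.56^2
BMI = 58.39 kg/m^2


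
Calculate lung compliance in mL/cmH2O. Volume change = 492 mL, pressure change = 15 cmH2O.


C = dV / dP
C = 492 / 15
C = 32.8 mL/cmH2O


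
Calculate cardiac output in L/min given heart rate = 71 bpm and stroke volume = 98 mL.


CO = HR * SV
CO = 71 * 98 / 1000
CO = 6.958 L/min


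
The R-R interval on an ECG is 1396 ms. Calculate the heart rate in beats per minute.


HR = 60 / RR_interval(s)
RR = 1396 ms = 1.396 s
HR = 60 / 1.396 = 42.98 bpm


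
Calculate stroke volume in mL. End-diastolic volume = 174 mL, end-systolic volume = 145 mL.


SV = EDV - ESV
SV = 174 - 145
SV = 29 mL


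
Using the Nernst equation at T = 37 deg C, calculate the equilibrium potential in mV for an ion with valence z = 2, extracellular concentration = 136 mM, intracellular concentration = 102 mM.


E = (RT/(zF)) * ln(C_out/C_in)
T = 37 + 273.15 = 310.15 K
E = (8.314 * 310.15 / (2 * 96485)) * ln(136/102)
E = 3.844 mV


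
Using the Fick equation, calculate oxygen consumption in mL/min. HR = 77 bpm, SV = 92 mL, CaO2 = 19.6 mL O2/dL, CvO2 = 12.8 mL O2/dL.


CO = HR*SV = 77*92/1000 = 7.084 L/min
a-v O2 diff = 19.6 - 12.8 = 6.8 mL/dL
VO2 = CO * (CaO2-CvO2) * 10 dL/L
VO2 = 7.084 * 6.8 * 10
VO2 = 481.7 mL/min


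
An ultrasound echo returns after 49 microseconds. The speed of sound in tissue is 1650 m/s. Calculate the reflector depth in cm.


depth = c * t / 2
t = 49 us = 4.9000e-05 s
depth = 1650 * 4.9000e-05 / 2
depth = 0.040425 m = 4.0425 cm


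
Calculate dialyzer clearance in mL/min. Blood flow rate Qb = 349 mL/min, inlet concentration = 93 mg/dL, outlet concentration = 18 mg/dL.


K = Qb * (Cb_in - Cb_out) / Cb_in
K = 349 * (93 - 18) / 93
K = 281.5 mL/min


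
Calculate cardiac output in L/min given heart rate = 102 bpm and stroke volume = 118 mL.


CO = HR * SV
CO = 102 * 118 / 1000
CO = 12.04 L/min


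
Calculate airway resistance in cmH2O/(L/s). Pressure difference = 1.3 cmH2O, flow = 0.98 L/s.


R = dP / flow
R = 1.3 / 0.98
R = 1.327 cmH2O/(L/s)


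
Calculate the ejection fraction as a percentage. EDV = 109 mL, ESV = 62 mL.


SV = EDV - ESV = 109 - 62 = 47 mL
EF = SV/EDV * 100 = 47/109 * 100
EF = 43.12%


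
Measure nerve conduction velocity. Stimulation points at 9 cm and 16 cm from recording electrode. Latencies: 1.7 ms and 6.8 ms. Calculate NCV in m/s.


Distance = (16 - 9) / 100 = 0.07 m
dt = (6.8 - 1.7) / 1000 = 0.0051 s
NCV = dist / dt = 13.73 m/s


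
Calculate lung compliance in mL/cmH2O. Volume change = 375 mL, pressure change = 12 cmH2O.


C = dV / dP
C = 375 / 12
C = 31.25 mL/cmH2O


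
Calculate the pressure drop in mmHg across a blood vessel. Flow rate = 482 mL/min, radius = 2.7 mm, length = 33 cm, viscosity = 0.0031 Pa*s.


dP = 8*mu*L*Q / (pi*r^4)
Q = 482 mL/min = 8.03333e-06 m^3/s
dP = 393.782 Pa = 393.782 / 133.322 mmHg = 2.954 mmHg


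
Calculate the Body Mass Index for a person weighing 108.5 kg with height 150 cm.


BMI = weight / height^2
height = 150 cm = 1.5 m
BMI = 108.5 / 1.5^2
BMI = 48.22 kg/m^2


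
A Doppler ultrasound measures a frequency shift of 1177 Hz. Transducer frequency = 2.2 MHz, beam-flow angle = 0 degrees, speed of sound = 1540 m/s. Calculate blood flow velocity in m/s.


v = fd * c / (2 * f0 * cos(theta))
v = 1177 * 1540 / (2 * 2.2000e+06 * cos(0))
v = 0.4119 m/s


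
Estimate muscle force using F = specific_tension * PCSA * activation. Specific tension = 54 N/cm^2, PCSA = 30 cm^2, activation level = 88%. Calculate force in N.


F = sigma * PCSA * activation
F = 54 * 30 * 0.88
F = 1426 N


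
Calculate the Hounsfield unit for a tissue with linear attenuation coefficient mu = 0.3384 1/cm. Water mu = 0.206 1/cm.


HU = ((mu_tissue - mu_water) / mu_water) * 1000
HU = ((0.3384 - 0.206) / 0.206) * 1000
HU = 642.7


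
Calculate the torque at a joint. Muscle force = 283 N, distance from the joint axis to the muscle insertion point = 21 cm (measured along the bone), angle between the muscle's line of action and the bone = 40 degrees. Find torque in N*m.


Torque = F * d * sin(theta)   (moment arm = d*sin(theta))
d = 21 cm = 0.21 m
Torque = 283 * 0.21 * sin(40)
Torque = 38.2 N*m


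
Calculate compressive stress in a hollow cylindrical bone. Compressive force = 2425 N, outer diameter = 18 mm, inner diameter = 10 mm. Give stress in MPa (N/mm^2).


A = pi*(r_o^2 - r_i^2)
r_o = 9 mm, r_i = 5 mm
A = 175.929 mm^2
sigma = F/A = 2425 / 175.929
sigma = 13.78 MPa


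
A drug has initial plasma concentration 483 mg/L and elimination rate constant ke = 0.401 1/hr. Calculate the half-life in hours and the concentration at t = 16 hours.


t_half = ln(2) / ke = 0.693147 / 0.401 = 1.729 hr
C(t) = C0 * exp(-ke*t) = 483 * exp(-0.401*16)
C(16) = 0.7898 mg/L


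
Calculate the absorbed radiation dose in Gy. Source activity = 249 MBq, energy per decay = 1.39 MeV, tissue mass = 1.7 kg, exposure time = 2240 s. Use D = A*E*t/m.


A = 249 MBq = 2.4900e+08 Bq
E = 1.39 MeV = 2.22678e-13 J
D = A*E*t/m = 2.4900e+08*2.22678e-13*2240/1.7
D = 0.07306 Gy


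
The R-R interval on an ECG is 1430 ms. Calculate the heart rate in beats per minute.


HR = 60 / RR_interval(s)
RR = 1430 ms = 1.43 s
HR = 60 / 1.43 = 41.96 bpm


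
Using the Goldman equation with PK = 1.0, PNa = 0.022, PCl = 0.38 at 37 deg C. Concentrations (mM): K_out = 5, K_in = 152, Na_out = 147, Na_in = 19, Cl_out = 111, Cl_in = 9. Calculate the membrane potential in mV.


Vm = (RT/F)*ln((PK*Ko + PNa*Nao + PCl*Cli)/(PK*Ki + PNa*Nai + PCl*Clo))
Numer = 11.654, Denom = 194.598
Vm = -75.24 mV


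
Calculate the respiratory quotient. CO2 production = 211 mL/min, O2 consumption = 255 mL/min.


RQ = VCO2 / VO2
RQ = 211 / 255
RQ = 0.8275


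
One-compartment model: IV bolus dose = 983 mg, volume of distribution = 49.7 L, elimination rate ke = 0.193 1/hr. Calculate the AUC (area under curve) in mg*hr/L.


C0 = Dose/Vd = 983/49.7 = 19.7787 mg/L
AUC = C0/ke = 19.7787/0.193
AUC = 102.5 mg*hr/L


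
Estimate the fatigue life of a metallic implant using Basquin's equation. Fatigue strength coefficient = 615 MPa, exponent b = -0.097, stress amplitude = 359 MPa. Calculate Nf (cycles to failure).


sigma_a = sigma_f' * (2Nf)^b
2Nf = (sigma_a/sigma_f')^(1/b)
2Nf = (359/615)^(1/-0.097)
2Nf = 257.10467
Nf = 128.6


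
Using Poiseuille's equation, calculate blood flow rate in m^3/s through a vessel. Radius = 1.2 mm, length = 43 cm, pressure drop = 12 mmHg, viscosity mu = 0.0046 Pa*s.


Q = pi*r^4*dP / (8*mu*L)
r = 0.0012 m, L = 0.43 m
dP = 12 mmHg = 1599.864 Pa
Q = 6.5863e-07 m^3/s


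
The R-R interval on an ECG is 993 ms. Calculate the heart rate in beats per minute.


HR = 60 / RR_interval(s)
RR = 993 ms = 0.993 s
HR = 60 / 0.993 = 60.42 bpm


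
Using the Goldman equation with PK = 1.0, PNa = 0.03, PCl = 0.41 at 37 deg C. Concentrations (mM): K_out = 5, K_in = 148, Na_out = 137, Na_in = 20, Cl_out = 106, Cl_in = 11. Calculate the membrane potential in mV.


Vm = (RT/F)*ln((PK*Ko + PNa*Nao + PCl*Cli)/(PK*Ki + PNa*Nai + PCl*Clo))
Numer = 13.62, Denom = 192.06
Vm = -70.72 mV


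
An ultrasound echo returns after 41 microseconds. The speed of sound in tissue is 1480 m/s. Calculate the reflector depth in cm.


depth = c * t / 2
t = 41 us = 4.1000e-05 s
depth = 1480 * 4.1000e-05 / 2
depth = 0.03034 m = 3.034 cm


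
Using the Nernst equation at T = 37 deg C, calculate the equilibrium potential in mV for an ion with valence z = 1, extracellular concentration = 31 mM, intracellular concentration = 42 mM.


E = (RT/(zF)) * ln(C_out/C_in)
T = 37 + 273.15 = 310.15 K
E = (8.314 * 310.15 / (1 * 96485)) * ln(31/42)
E = -8.116 mV


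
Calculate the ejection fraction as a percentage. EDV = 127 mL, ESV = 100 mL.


SV = EDV - ESV = 127 - 100 = 27 mL
EF = SV/EDV * 100 = 27/127 * 100
EF = 21.26%


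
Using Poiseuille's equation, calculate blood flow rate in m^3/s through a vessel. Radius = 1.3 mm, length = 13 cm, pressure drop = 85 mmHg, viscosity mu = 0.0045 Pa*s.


Q = pi*r^4*dP / (8*mu*L)
r = 0.0013 m, L = 0.13 m
dP = 85 mmHg = 11332.37 Pa
Q = 2.1727e-05 m^3/s


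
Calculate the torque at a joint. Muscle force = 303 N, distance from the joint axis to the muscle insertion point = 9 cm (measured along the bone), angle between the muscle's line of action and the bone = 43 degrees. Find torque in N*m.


Torque = F * d * sin(theta)   (moment arm = d*sin(theta))
d = 9 cm = 0.09 m
Torque = 303 * 0.09 * sin(43)
Torque = 18.6 N*m


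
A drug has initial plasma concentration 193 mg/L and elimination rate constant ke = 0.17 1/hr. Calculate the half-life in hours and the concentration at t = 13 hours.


t_half = ln(2) / ke = 0.693147 / 0.17 = 4.077 hr
C(t) = C0 * exp(-ke*t) = 193 * exp(-0.17*13)
C(13) = 21.17 mg/L


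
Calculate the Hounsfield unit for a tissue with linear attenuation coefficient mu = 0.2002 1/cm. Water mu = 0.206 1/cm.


HU = ((mu_tissue - mu_water) / mu_water) * 1000
HU = ((0.2002 - 0.206) / 0.206) * 1000
HU = -28.16


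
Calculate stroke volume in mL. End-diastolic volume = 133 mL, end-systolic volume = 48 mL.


SV = EDV - ESV
SV = 133 - 48
SV = 85 mL


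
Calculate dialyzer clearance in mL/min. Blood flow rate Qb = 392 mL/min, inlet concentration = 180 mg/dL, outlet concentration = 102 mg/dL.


K = Qb * (Cb_in - Cb_out) / Cb_in
K = 392 * (180 - 102) / 180
K = 169.9 mL/min


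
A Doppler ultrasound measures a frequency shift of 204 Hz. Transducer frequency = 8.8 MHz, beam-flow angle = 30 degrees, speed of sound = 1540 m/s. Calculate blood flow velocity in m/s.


v = fd * c / (2 * f0 * cos(theta))
v = 204 * 1540 / (2 * 8.8000e+06 * cos(30))
v = 0.02061 m/s


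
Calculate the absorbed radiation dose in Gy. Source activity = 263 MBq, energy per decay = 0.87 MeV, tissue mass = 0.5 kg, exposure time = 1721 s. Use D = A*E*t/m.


A = 263 MBq = 2.6300e+08 Bq
E = 0.87 MeV = 1.39374e-13 J
D = A*E*t/m = 2.6300e+08*1.39374e-13*1721/0.5
D = 0.1262 Gy


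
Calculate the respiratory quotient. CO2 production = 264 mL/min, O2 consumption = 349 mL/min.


RQ = VCO2 / VO2
RQ = 264 / 349
RQ = 0.7564


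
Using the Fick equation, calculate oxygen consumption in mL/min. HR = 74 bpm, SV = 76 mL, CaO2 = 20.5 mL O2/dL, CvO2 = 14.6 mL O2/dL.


CO = HR*SV = 74*76/1000 = 5.624 L/min
a-v O2 diff = 20.5 - 14.6 = 5.9 mL/dL
VO2 = CO * (CaO2-CvO2) * 10 dL/L
VO2 = 5.624 * 5.9 * 10
VO2 = 331.8 mL/min


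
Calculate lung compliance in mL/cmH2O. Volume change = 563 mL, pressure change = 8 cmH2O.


C = dV / dP
C = 563 / 8
C = 70.38 mL/cmH2O


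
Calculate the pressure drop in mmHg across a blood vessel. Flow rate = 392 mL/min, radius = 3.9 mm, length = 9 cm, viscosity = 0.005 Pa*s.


dP = 8*mu*L*Q / (pi*r^4)
Q = 392 mL/min = 6.53333e-06 m^3/s
dP = 32.3615 Pa = 32.3615 / 133.322 mmHg = 0.2427 mmHg


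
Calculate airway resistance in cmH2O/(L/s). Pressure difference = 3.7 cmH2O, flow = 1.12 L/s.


R = dP / flow
R = 3.7 / 1.12
R = 3.304 cmH2O/(L/s)


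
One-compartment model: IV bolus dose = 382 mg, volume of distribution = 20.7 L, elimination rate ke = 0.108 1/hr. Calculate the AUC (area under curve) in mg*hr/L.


C0 = Dose/Vd = 382/20.7 = 18.4541 mg/L
AUC = C0/ke = 18.4541/0.108
AUC = 170.9 mg*hr/L


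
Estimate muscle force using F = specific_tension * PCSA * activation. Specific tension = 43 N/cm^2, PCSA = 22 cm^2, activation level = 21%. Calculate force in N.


F = sigma * PCSA * activation
F = 43 * 22 * 0.21
F = 198.7 N


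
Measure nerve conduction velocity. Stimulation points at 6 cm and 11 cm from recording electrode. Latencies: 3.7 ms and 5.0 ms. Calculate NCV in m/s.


Distance = (11 - 6) / 100 = 0.05 m
dt = (5.0 - 3.7) / 1000 = 0.0013 s
NCV = dist / dt = 38.46 m/s


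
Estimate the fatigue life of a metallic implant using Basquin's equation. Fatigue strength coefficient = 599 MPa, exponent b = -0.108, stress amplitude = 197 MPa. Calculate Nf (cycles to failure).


sigma_a = sigma_f' * (2Nf)^b
2Nf = (sigma_a/sigma_f')^(1/b)
2Nf = (197/599)^(1/-0.108)
2Nf = 29638.579
Nf = 1.482e+04


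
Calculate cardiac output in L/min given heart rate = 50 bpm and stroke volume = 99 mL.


CO = HR * SV
CO = 50 * 99 / 1000
CO = 4.95 L/min


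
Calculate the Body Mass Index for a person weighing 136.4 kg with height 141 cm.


BMI = weight / height^2
height = 141 cm = 1.41 m
BMI = 136.4 / 1.41^2
BMI = 68.61 kg/m^2


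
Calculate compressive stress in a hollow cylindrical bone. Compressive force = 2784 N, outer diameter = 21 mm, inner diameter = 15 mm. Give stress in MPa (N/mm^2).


A = pi*(r_o^2 - r_i^2)
r_o = 10.5 mm, r_i = 7.5 mm
A = 169.646 mm^2
sigma = F/A = 2784 / 169.646
sigma = 16.41 MPa


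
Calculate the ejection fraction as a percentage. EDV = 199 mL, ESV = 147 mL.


SV = EDV - ESV = 199 - 147 = 52 mL
EF = SV/EDV * 100 = 52/199 * 100
EF = 26.13%


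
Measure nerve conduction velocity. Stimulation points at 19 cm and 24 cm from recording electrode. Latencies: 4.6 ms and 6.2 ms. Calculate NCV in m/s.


Distance = (24 - 19) / 100 = 0.05 m
dt = (6.2 - 4.6) / 1000 = 0.0016 s
NCV = dist / dt = 31.25 m/s


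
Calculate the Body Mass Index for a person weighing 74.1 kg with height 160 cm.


BMI = weight / height^2
height = 160 cm = 1.6 m
BMI = 74.1 / 1.6^2
BMI = 28.95 kg/m^2


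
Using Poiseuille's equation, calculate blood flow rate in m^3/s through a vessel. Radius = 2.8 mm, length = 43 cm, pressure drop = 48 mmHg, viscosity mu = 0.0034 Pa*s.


Q = pi*r^4*dP / (8*mu*L)
r = 0.0028 m, L = 0.43 m
dP = 48 mmHg = 6399.456 Pa
Q = 1.0565e-04 m^3/s


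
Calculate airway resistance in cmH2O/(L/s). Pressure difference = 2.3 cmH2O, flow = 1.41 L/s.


R = dP / flow
R = 2.3 / 1.41
R = 1.631 cmH2O/(L/s)


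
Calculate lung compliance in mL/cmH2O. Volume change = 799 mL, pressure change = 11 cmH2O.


C = dV / dP
C = 799 / 11
C = 72.64 mL/cmH2O


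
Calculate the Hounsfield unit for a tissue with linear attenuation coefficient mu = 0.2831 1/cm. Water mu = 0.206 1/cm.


HU = ((mu_tissue - mu_water) / mu_water) * 1000
HU = ((0.2831 - 0.206) / 0.206) * 1000
HU = 374.3


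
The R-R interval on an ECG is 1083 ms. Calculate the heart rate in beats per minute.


HR = 60 / RR_interval(s)
RR = 1083 ms = 1.083 s
HR = 60 / 1.083 = 55.4 bpm


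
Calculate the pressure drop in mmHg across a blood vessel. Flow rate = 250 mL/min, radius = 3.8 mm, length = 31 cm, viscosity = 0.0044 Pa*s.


dP = 8*mu*L*Q / (pi*r^4)
Q = 250 mL/min = 4.16667e-06 m^3/s
dP = 69.4079 Pa = 69.4079 / 133.322 mmHg = 0.5206 mmHg


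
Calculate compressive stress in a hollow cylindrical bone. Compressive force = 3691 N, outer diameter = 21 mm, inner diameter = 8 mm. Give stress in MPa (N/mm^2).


A = pi*(r_o^2 - r_i^2)
r_o = 10.5 mm, r_i = 4 mm
A = 296.095 mm^2
sigma = F/A = 3691 / 296.095
sigma = 12.47 MPa


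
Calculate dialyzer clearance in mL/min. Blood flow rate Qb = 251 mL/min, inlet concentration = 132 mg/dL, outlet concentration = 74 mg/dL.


K = Qb * (Cb_in - Cb_out) / Cb_in
K = 251 * (132 - 74) / 132
K = 110.3 mL/min


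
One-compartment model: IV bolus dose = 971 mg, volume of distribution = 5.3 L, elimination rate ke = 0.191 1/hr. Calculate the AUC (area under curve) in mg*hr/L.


C0 = Dose/Vd = 971/5.3 = 183.208 mg/L
AUC = C0/ke = 183.208/0.191
AUC = 959.2 mg*hr/L


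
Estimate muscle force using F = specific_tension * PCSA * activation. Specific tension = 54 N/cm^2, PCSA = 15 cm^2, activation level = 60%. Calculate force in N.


F = sigma * PCSA * activation
F = 54 * 15 * 0.6
F = 486 N


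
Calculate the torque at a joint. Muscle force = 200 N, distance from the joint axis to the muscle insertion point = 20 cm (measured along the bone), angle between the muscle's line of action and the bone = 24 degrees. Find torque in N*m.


Torque = F * d * sin(theta)   (moment arm = d*sin(theta))
d = 20 cm = 0.2 m
Torque = 200 * 0.2 * sin(24)
Torque = 16.27 N*m


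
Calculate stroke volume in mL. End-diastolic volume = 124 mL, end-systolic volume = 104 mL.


SV = EDV - ESV
SV = 124 - 104
SV = 20 mL


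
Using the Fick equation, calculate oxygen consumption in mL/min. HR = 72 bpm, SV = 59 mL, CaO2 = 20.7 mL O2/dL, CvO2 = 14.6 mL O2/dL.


CO = HR*SV = 72*59/1000 = 4.248 L/min
a-v O2 diff = 20.7 - 14.6 = 6.1 mL/dL
VO2 = CO * (CaO2-CvO2) * 10 dL/L
VO2 = 4.248 * 6.1 * 10
VO2 = 259.1 mL/min


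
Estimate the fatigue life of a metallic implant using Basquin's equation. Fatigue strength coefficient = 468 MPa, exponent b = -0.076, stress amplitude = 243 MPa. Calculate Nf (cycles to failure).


sigma_a = sigma_f' * (2Nf)^b
2Nf = (sigma_a/sigma_f')^(1/b)
2Nf = (243/468)^(1/-0.076)
2Nf = 5562.3412
Nf = 2781


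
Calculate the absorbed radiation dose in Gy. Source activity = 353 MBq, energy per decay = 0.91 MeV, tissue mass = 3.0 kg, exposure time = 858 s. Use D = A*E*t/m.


A = 353 MBq = 3.5300e+08 Bq
E = 0.91 MeV = 1.45782e-13 J
D = A*E*t/m = 3.5300e+08*1.45782e-13*858/3.0
D = 0.01472 Gy


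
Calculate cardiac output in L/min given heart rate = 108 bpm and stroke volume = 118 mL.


CO = HR * SV
CO = 108 * 118 / 1000
CO = 12.74 L/min


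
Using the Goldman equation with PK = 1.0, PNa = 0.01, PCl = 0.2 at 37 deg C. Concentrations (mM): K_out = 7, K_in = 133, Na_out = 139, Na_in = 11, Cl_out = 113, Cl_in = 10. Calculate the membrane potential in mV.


Vm = (RT/F)*ln((PK*Ko + PNa*Nao + PCl*Cli)/(PK*Ki + PNa*Nai + PCl*Clo))
Numer = 10.39, Denom = 155.71
Vm = -72.35 mV


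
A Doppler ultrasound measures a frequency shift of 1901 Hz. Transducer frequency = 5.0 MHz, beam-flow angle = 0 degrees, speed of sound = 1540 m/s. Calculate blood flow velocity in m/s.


v = fd * c / (2 * f0 * cos(theta))
v = 1901 * 1540 / (2 * 5.0000e+06 * cos(0))
v = 0.2928 m/s


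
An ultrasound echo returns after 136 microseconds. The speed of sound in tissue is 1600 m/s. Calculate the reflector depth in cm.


depth = c * t / 2
t = 136 us = 1.3600e-04 s
depth = 1600 * 1.3600e-04 / 2
depth = 0.1088 m = 10.88 cm


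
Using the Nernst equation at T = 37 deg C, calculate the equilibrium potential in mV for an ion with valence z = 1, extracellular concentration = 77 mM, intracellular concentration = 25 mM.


E = (RT/(zF)) * ln(C_out/C_in)
T = 37 + 273.15 = 310.15 K
E = (8.314 * 310.15 / (1 * 96485)) * ln(77/25)
E = 30.06 mV


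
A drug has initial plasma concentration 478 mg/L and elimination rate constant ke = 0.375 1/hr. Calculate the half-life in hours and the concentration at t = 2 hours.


t_half = ln(2) / ke = 0.693147 / 0.375 = 1.848 hr
C(t) = C0 * exp(-ke*t) = 478 * exp(-0.375*2)
C(2) = 225.8 mg/L


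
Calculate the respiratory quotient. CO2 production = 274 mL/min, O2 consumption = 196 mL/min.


RQ = VCO2 / VO2
RQ = 274 / 196
RQ = 1.398


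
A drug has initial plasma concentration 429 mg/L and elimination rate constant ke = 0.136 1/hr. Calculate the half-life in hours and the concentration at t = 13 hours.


t_half = ln(2) / ke = 0.693147 / 0.136 = 5.097 hr
C(t) = C0 * exp(-ke*t) = 429 * exp(-0.136*13)
C(13) = 73.22 mg/L


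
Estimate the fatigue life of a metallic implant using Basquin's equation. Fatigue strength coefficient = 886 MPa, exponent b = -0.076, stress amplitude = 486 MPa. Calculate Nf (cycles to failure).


sigma_a = sigma_f' * (2Nf)^b
2Nf = (sigma_a/sigma_f')^(1/b)
2Nf = (486/886)^(1/-0.076)
2Nf = 2701.1296
Nf = 1351


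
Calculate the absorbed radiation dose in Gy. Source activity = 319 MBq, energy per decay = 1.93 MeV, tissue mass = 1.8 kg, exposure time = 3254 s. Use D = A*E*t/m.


A = 319 MBq = 3.1900e+08 Bq
E = 1.93 MeV = 3.09186e-13 J
D = A*E*t/m = 3.1900e+08*3.09186e-13*3254/1.8
D = 0.1783 Gy


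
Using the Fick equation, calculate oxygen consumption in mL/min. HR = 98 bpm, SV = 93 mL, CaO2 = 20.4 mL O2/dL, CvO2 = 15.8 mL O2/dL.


CO = HR*SV = 98*93/1000 = 9.114 L/min
a-v O2 diff = 20.4 - 15.8 = 4.6 mL/dL
VO2 = CO * (CaO2-CvO2) * 10 dL/L
VO2 = 9.114 * 4.6 * 10
VO2 = 419.2 mL/min


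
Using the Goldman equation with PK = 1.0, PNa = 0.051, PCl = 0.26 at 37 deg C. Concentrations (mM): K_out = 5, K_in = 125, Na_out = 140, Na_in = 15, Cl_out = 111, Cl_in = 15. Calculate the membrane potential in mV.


Vm = (RT/F)*ln((PK*Ko + PNa*Nao + PCl*Cli)/(PK*Ki + PNa*Nai + PCl*Clo))
Numer = 16.04, Denom = 154.625
Vm = -60.56 mV


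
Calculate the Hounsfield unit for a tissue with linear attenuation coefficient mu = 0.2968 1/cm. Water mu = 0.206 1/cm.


HU = ((mu_tissue - mu_water) / mu_water) * 1000
HU = ((0.2968 - 0.206) / 0.206) * 1000
HU = 440.8


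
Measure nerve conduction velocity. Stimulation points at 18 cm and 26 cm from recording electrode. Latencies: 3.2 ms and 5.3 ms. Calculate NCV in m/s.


Distance = (26 - 18) / 100 = 0.08 m
dt = (5.3 - 3.2) / 1000 = 0.0021 s
NCV = dist / dt = 38.1 m/s


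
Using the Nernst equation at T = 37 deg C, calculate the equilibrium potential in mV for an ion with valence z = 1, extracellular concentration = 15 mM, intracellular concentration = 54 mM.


E = (RT/(zF)) * ln(C_out/C_in)
T = 37 + 273.15 = 310.15 K
E = (8.314 * 310.15 / (1 * 96485)) * ln(15/54)
E = -34.23 mV


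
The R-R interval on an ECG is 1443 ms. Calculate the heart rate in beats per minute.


HR = 60 / RR_interval(s)
RR = 1443 ms = 1.443 s
HR = 60 / 1.443 = 41.58 bpm


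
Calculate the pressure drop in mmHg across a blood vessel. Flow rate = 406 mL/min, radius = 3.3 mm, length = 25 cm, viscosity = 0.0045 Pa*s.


dP = 8*mu*L*Q / (pi*r^4)
Q = 406 mL/min = 6.76667e-06 m^3/s
dP = 163.46 Pa = 163.46 / 133.322 mmHg = 1.226 mmHg


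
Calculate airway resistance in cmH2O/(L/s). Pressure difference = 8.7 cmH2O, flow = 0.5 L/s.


R = dP / flow
R = 8.7 / 0.5
R = 17.4 cmH2O/(L/s)


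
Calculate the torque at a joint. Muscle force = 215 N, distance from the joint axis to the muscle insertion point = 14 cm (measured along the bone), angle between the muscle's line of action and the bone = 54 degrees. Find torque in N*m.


Torque = F * d * sin(theta)   (moment arm = d*sin(theta))
d = 14 cm = 0.14 m
Torque = 215 * 0.14 * sin(54)
Torque = 24.35 N*m


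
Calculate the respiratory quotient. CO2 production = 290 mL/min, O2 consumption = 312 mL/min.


RQ = VCO2 / VO2
RQ = 290 / 312
RQ = 0.9295


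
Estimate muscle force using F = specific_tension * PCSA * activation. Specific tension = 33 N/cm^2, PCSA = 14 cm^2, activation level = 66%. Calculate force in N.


F = sigma * PCSA * activation
F = 33 * 14 * 0.66
F = 304.9 N


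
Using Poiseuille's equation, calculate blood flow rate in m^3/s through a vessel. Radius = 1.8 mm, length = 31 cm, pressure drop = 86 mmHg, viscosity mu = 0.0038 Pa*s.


Q = pi*r^4*dP / (8*mu*L)
r = 0.0018 m, L = 0.31 m
dP = 86 mmHg = 11465.692 Pa
Q = 4.0124e-05 m^3/s


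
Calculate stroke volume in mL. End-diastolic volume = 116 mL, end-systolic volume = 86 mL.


SV = EDV - ESV
SV = 116 - 86
SV = 30 mL


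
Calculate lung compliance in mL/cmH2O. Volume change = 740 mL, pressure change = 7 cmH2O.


C = dV / dP
C = 740 / 7
C = 105.7 mL/cmH2O


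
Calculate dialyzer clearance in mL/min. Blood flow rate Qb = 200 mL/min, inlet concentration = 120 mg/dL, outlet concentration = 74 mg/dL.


K = Qb * (Cb_in - Cb_out) / Cb_in
K = 200 * (120 - 74) / 120
K = 76.67 mL/min


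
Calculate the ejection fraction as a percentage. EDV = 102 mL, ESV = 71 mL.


SV = EDV - ESV = 102 - 71 = 31 mL
EF = SV/EDV * 100 = 31/102 * 100
EF = 30.39%


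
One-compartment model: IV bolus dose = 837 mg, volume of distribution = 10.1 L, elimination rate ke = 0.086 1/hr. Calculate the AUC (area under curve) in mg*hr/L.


C0 = Dose/Vd = 837/10.1 = 82.8713 mg/L
AUC = C0/ke = 82.8713/0.086
AUC = 963.6 mg*hr/L


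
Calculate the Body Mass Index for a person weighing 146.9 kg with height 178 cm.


BMI = weight / height^2
height = 178 cm = 1.78 m
BMI = 146.9 / 1.78^2
BMI = 46.36 kg/m^2


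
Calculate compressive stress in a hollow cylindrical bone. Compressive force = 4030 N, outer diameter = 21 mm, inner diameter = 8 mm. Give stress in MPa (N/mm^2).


A = pi*(r_o^2 - r_i^2)
r_o = 10.5 mm, r_i = 4 mm
A = 296.095 mm^2
sigma = F/A = 4030 / 296.095
sigma = 13.61 MPa


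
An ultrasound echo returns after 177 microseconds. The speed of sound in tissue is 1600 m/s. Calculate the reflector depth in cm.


depth = c * t / 2
t = 177 us = 1.7700e-04 s
depth = 1600 * 1.7700e-04 / 2
depth = 0.1416 m = 14.16 cm


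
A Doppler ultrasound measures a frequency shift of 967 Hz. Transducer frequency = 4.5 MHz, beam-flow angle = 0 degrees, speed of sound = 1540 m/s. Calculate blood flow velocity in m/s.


v = fd * c / (2 * f0 * cos(theta))
v = 967 * 1540 / (2 * 4.5000e+06 * cos(0))
v = 0.1655 m/s


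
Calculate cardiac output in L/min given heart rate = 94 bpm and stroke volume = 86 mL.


CO = HR * SV
CO = 94 * 86 / 1000
CO = 8.084 L/min


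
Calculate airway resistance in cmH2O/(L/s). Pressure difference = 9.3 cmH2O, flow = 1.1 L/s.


R = dP / flow
R = 9.3 / 1.1
R = 8.455 cmH2O/(L/s)


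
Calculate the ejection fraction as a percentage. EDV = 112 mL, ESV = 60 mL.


SV = EDV - ESV = 112 - 60 = 52 mL
EF = SV/EDV * 100 = 52/112 * 100
EF = 46.43%


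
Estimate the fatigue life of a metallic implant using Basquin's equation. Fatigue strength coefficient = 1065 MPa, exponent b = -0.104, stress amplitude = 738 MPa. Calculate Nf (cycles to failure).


sigma_a = sigma_f' * (2Nf)^b
2Nf = (sigma_a/sigma_f')^(1/b)
2Nf = (738/1065)^(1/-0.104)
2Nf = 34.014636
Nf = 17.01


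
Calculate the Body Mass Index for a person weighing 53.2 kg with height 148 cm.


BMI = weight / height^2
height = 148 cm = 1.48 m
BMI = 53.2 / 1.48^2
BMI = 24.29 kg/m^2


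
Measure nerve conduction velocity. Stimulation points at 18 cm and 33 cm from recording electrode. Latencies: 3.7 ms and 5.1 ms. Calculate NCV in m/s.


Distance = (33 - 18) / 100 = 0.15 m
dt = (5.1 - 3.7) / 1000 = 0.0014 s
NCV = dist / dt = 107.1 m/s


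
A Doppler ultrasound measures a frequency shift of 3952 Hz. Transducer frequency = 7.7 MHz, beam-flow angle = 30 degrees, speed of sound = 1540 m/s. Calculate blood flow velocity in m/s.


v = fd * c / (2 * f0 * cos(theta))
v = 3952 * 1540 / (2 * 7.7000e+06 * cos(30))
v = 0.4563 m/s


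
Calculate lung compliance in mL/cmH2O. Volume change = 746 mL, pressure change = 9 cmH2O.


C = dV / dP
C = 746 / 9
C = 82.89 mL/cmH2O


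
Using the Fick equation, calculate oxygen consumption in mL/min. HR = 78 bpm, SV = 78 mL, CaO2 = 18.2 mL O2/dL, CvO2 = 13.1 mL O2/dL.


CO = HR*SV = 78*78/1000 = 6.084 L/min
a-v O2 diff = 18.2 - 13.1 = 5.1 mL/dL
VO2 = CO * (CaO2-CvO2) * 10 dL/L
VO2 = 6.084 * 5.1 * 10
VO2 = 310.3 mL/min


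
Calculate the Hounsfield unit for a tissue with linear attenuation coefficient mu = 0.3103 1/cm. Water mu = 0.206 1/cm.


HU = ((mu_tissue - mu_water) / mu_water) * 1000
HU = ((0.3103 - 0.206) / 0.206) * 1000
HU = 506.3


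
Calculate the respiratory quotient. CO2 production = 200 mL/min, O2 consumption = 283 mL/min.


RQ = VCO2 / VO2
RQ = 200 / 283
RQ = 0.7067


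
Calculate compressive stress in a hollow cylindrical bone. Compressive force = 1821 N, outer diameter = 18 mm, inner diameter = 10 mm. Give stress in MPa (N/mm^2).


A = pi*(r_o^2 - r_i^2)
r_o = 9 mm, r_i = 5 mm
A = 175.929 mm^2
sigma = F/A = 1821 / 175.929
sigma = 10.35 MPa


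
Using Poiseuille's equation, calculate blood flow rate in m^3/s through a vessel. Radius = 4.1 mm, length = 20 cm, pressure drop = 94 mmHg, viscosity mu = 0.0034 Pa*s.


Q = pi*r^4*dP / (8*mu*L)
r = 0.0041 m, L = 0.2 m
dP = 94 mmHg = 12532.268 Pa
Q = 0.002045 m^3/s


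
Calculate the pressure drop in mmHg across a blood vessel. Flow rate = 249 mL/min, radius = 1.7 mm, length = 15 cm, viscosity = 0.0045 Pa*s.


dP = 8*mu*L*Q / (pi*r^4)
Q = 249 mL/min = 4.15e-06 m^3/s
dP = 854.076 Pa = 854.076 / 133.322 mmHg = 6.406 mmHg


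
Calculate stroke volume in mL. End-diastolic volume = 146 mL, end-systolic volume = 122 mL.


SV = EDV - ESV
SV = 146 - 122
SV = 24 mL


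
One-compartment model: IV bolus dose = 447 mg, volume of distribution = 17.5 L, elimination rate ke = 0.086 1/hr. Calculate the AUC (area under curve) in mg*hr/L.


C0 = Dose/Vd = 447/17.5 = 25.5429 mg/L
AUC = C0/ke = 25.5429/0.086
AUC = 297 mg*hr/L


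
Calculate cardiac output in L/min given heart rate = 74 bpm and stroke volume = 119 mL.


CO = HR * SV
CO = 74 * 119 / 1000
CO = 8.806 L/min


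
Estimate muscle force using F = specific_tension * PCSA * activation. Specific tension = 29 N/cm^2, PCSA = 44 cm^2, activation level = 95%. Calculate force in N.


F = sigma * PCSA * activation
F = 29 * 44 * 0.95
F = 1212 N


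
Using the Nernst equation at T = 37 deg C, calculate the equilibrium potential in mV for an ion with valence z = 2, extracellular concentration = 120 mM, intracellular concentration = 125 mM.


E = (RT/(zF)) * ln(C_out/C_in)
T = 37 + 273.15 = 310.15 K
E = (8.314 * 310.15 / (2 * 96485)) * ln(120/125)
E = -0.5455 mV


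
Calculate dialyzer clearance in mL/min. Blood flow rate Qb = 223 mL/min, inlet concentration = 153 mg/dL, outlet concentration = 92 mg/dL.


K = Qb * (Cb_in - Cb_out) / Cb_in
K = 223 * (153 - 92) / 153
K = 88.91 mL/min
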